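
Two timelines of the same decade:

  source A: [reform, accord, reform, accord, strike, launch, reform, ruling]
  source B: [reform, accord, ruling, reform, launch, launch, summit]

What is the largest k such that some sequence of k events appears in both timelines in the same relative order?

4

Pick reform [1,1], then accord [2,2], then reform [3,4], then launch [6,6]; all 4 events appear in both, in order. The LCS DP gives dp[8][7] = 4, so this is optimal.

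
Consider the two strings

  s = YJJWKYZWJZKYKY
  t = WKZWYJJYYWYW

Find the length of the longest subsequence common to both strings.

7

Pick W (s #4, t #1) → K (s #5, t #2) → Z (s #7, t #3) → W (s #8, t #4) → J (s #9, t #7) → Y (s #12, t #9) → Y (s #14, t #11); all 7 characters appear in both, in order. Since dp[14][12] = 7, nothing longer is possible.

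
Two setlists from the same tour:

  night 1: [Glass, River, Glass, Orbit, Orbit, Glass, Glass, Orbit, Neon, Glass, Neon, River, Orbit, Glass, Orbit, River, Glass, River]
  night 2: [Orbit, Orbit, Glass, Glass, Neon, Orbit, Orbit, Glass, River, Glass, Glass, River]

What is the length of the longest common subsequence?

10

One common subsequence of length 10: Orbit at night 1[4]=night 2[1]; then Orbit at night 1[5]=night 2[2]; then Glass at night 1[6]=night 2[3]; then Glass at night 1[7]=night 2[4]; then Orbit at night 1[8]=night 2[7]; then Glass at night 1[10]=night 2[8]; then River at night 1[12]=night 2[9]; then Glass at night 1[14]=night 2[10]; then Glass at night 1[17]=night 2[11]; then River at night 1[18]=night 2[12]. dp[18][12] = 10 confirms this is the maximum.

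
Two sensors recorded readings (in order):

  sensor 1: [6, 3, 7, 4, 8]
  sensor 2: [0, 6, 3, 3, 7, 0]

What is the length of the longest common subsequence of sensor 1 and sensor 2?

3

Taking 6 [1,2], 3 [2,4], 7 [3,5] gives a common subsequence of length 3. dp[5][6] = 3 confirms this is the maximum.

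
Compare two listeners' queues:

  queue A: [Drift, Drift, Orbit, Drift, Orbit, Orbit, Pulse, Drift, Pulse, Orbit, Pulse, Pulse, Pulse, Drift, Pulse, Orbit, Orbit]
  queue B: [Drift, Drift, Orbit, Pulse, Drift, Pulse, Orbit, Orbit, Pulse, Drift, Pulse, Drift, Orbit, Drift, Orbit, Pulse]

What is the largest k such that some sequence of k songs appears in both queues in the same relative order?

Taking Drift [1,1], Drift [2,2], Orbit [3,3], Drift [4,5], Orbit [5,7], Orbit [6,8], Pulse [7,9], Drift [8,10], Pulse [9,11], Orbit [10,13], Drift [14,14], Pulse [15,16] gives a common subsequence of length 12, and the DP table's final entry dp[17][16] is also 12, so no common subsequence is longer.

12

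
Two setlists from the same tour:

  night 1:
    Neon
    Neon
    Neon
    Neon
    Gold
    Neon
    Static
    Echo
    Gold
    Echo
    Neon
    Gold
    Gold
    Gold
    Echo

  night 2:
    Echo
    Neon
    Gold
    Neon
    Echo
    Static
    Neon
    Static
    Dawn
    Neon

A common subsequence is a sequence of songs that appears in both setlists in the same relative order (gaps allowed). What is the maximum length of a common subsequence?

5

Match Neon [1,2] → Neon [2,4] → Neon [6,7] → Static [7,8] → Neon [11,10] — 5 songs in the same relative order in both, and the DP table's final entry dp[15][10] is also 5, so no common subsequence is longer.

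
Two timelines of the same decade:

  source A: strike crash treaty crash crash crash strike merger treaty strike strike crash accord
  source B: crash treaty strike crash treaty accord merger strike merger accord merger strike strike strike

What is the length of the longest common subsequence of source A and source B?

7

Taking strike (source A #1, source B #3), crash (source A #2, source B #4), treaty (source A #3, source B #5), strike (source A #7, source B #8), merger (source A #8, source B #11), strike (source A #10, source B #13), strike (source A #11, source B #14) gives a common subsequence of length 7. The LCS DP gives dp[13][14] = 7, so this is optimal.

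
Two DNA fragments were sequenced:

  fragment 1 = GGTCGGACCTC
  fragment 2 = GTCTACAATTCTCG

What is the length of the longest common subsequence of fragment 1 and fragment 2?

Match G at fragment 1[2]=fragment 2[1]; then T at fragment 1[3]=fragment 2[2]; then C at fragment 1[4]=fragment 2[3]; then A at fragment 1[7]=fragment 2[5]; then C at fragment 1[8]=fragment 2[6]; then C at fragment 1[9]=fragment 2[11]; then T at fragment 1[10]=fragment 2[12]; then C at fragment 1[11]=fragment 2[13] — 8 bases in the same relative order in both, and the DP table's final entry dp[11][14] is also 8, so no common subsequence is longer.

8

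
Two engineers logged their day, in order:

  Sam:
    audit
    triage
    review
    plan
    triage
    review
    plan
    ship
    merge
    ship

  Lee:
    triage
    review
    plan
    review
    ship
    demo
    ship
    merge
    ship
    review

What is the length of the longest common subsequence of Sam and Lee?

7

Pick triage at Sam[2]=Lee[1] → review at Sam[3]=Lee[2] → plan at Sam[4]=Lee[3] → review at Sam[6]=Lee[4] → ship at Sam[8]=Lee[7] → merge at Sam[9]=Lee[8] → ship at Sam[10]=Lee[9]; all 7 tasks appear in both, in order. dp[10][10] = 7 confirms this is the maximum.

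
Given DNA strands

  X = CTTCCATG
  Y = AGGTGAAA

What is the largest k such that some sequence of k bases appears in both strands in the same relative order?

Let dp[i][j] be the LCS length of the first i bases of X and the first j bases of Y. dp[i][j] = dp[i-1][j-1]+1 when the i-th and j-th bases match, else max(dp[i-1][j], dp[i][j-1]).
    ·  A  G  G  T  G  A  A  A
 ·  0  0  0  0  0  0  0  0  0
 C  0  0  0  0  0  0  0  0  0
 T  0  0  0  0  1  1  1  1  1
 T  0  0  0  0  1  1  1  1  1
 C  0  0  0  0  1  1  1  1  1
 C  0  0  0  0  1  1  1  1  1
 A  0  1  1  1  1  1  2  2  2
 T  0  1  1  1  2  2  2  2  2
 G  0  1  2  2  2  3  3  3  3
dp[8][8] = 3. One LCS (by backtracking along matches): ATG.

3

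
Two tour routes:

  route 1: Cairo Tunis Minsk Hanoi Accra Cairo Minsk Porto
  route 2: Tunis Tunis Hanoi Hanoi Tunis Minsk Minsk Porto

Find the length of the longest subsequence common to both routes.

Match Tunis at route 1[2]=route 2[5] → Minsk at route 1[3]=route 2[6] → Minsk at route 1[7]=route 2[7] → Porto at route 1[8]=route 2[8] — 4 stops in the same relative order in both, and the DP table's final entry dp[8][8] is also 4, so no common subsequence is longer.

4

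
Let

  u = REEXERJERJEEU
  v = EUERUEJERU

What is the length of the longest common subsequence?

Match E (u #2, v #1); then E (u #3, v #3); then E (u #5, v #6); then J (u #7, v #7); then E (u #8, v #8); then R (u #9, v #9); then U (u #13, v #10) — 7 characters in the same relative order in both, and the DP table's final entry dp[13][10] is also 7, so no common subsequence is longer.

7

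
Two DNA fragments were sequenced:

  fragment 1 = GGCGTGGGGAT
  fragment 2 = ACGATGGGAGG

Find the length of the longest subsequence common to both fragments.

Let dp[i][j] be the LCS length of the first i bases of fragment 1 and the first j bases of fragment 2. dp[i][j] = dp[i-1][j-1]+1 when the i-th and j-th bases match, else max(dp[i-1][j], dp[i][j-1]).
    ·  A  C  G  A  T  G  G  G  A  G  G
 ·  0  0  0  0  0  0  0  0  0  0  0  0
 G  0  0  0  1  1  1  1  1  1  1  1  1
 G  0  0  0  1  1  1  2  2  2  2  2  2
 C  0  0  1  1  1  1  2  2  2  2  2  2
 G  0  0  1  2  2  2  2  3  3  3  3  3
 T  0  0  1  2  2  3  3  3  3  3  3  3
 G  0  0  1  2  2  3  4  4  4  4  4  4
 G  0  0  1  2  2  3  4  5  5  5  5  5
 G  0  0  1  2  2  3  4  5  6  6  6  6
 G  0  0  1  2  2  3  4  5  6  6  7  7
 A  0  1  1  2  3  3  4  5  6  7  7  7
 T  0  1  1  2  3  4  4  5  6  7  7  7
dp[11][11] = 7. One LCS (by backtracking along matches): CGTGGGG.

7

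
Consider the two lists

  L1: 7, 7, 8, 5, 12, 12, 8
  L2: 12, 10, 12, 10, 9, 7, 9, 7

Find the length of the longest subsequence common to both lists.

Let dp[i][j] be the LCS length of the first i values of L1 and the first j values of L2. dp[i][j] = dp[i-1][j-1]+1 when the i-th and j-th values match, else max(dp[i-1][j], dp[i][j-1]).
    · 12 10 12 10  9  7  9  7
 ·  0  0  0  0  0  0  0  0  0
 7  0  0  0  0  0  0  1  1  1
 7  0  0  0  0  0  0  1  1  2
 8  0  0  0  0  0  0  1  1  2
 5  0  0  0  0  0  0  1  1  2
12  0  1  1  1  1  1  1  1  2
12  0  1  1  2  2  2  2  2  2
 8  0  1  1  2  2  2  2  2  2
dp[7][8] = 2. One LCS (by backtracking along matches): 7, 7.

2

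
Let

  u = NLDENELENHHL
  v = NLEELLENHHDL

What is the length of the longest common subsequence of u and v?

10

Pick N (u #1, v #1); then L (u #2, v #2); then E (u #4, v #3); then E (u #6, v #4); then L (u #7, v #6); then E (u #8, v #7); then N (u #9, v #8); then H (u #10, v #9); then H (u #11, v #10); then L (u #12, v #12); all 10 characters appear in both, in order. dp[12][12] = 10 confirms this is the maximum.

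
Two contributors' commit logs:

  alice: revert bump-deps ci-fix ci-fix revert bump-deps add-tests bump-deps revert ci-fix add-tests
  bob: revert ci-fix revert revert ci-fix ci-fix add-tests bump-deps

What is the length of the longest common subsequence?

6

Pick revert [1,1]; then ci-fix [4,2]; then revert [5,3]; then revert [9,4]; then ci-fix [10,6]; then add-tests [11,7]; all 6 commits appear in both, in order. dp[11][8] = 6 confirms this is the maximum.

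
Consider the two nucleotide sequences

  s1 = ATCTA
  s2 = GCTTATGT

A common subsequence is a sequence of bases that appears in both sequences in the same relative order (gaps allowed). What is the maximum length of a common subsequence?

Let dp[i][j] be the LCS length of the first i bases of s1 and the first j bases of s2. dp[i][j] = dp[i-1][j-1]+1 when the i-th and j-th bases match, else max(dp[i-1][j], dp[i][j-1]).
    ·  G  C  T  T  A  T  G  T
 ·  0  0  0  0  0  0  0  0  0
 A  0  0  0  0  0  1  1  1  1
 T  0  0  0  1  1  1  2  2  2
 C  0  0  1  1  1  1  2  2  2
 T  0  0  1  2  2  2  2  2  3
 A  0  0  1  2  2  3  3  3  3
dp[5][8] = 3. One LCS (by backtracking along matches): ATT.

3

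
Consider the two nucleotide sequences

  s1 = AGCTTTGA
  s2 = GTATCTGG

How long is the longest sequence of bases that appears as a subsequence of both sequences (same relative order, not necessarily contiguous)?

Pick G [2,1], then T [4,2], then T [5,4], then T [6,6], then G [7,8]; all 5 bases appear in both, in order. The LCS DP gives dp[8][8] = 5, so this is optimal.

5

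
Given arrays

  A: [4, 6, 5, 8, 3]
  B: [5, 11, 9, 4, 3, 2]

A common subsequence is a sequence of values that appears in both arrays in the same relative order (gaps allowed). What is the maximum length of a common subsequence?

Let dp[i][j] be the LCS length of the first i values of A and the first j values of B. dp[i][j] = dp[i-1][j-1]+1 when the i-th and j-th values match, else max(dp[i-1][j], dp[i][j-1]).
    ·  5 11  9  4  3  2
 ·  0  0  0  0  0  0  0
 4  0  0  0  0  1  1  1
 6  0  0  0  0  1  1  1
 5  0  1  1  1  1  1  1
 8  0  1  1  1  1  1  1
 3  0  1  1  1  1  2  2
dp[5][6] = 2. One LCS (by backtracking along matches): 4, 3.

2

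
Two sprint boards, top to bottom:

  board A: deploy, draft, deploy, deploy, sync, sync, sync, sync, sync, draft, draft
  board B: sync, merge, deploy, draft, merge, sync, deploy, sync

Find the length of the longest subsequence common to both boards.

4

Taking deploy (board A #1, board B #3), then draft (board A #2, board B #4), then deploy (board A #4, board B #7), then sync (board A #9, board B #8) gives a common subsequence of length 4. dp[11][8] = 4 confirms this is the maximum.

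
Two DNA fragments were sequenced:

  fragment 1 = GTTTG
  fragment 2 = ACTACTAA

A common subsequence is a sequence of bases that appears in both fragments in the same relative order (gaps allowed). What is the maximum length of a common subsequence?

Let dp[i][j] be the LCS length of the first i bases of fragment 1 and the first j bases of fragment 2. dp[i][j] = dp[i-1][j-1]+1 when the i-th and j-th bases match, else max(dp[i-1][j], dp[i][j-1]).
    ·  A  C  T  A  C  T  A  A
 ·  0  0  0  0  0  0  0  0  0
 G  0  0  0  0  0  0  0  0  0
 T  0  0  0  1  1  1  1  1  1
 T  0  0  0  1  1  1  2  2  2
 T  0  0  0  1  1  1  2  2  2
 G  0  0  0  1  1  1  2  2  2
dp[5][8] = 2. One LCS (by backtracking along matches): TT.

2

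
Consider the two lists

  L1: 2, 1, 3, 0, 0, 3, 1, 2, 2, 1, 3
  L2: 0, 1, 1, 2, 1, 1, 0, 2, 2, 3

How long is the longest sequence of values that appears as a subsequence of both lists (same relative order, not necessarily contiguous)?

Match 2 [1,4], 1 [2,6], 0 [5,7], 2 [8,8], 2 [9,9], 3 [11,10] — 6 values in the same relative order in both, and the DP table's final entry dp[11][10] is also 6, so no common subsequence is longer.

6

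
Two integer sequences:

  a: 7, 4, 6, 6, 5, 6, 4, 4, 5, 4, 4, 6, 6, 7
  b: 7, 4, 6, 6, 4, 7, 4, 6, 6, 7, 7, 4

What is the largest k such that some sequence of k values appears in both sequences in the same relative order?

9

Pick 7 at a[1]=b[1], 4 at a[2]=b[2], 6 at a[4]=b[3], 6 at a[6]=b[4], 4 at a[7]=b[5], 4 at a[11]=b[7], 6 at a[12]=b[8], 6 at a[13]=b[9], 7 at a[14]=b[11]; all 9 values appear in both, in order. Since dp[14][12] = 9, nothing longer is possible.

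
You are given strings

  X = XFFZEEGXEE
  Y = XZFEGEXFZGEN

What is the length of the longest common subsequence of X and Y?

Let dp[i][j] be the LCS length of the first i characters of X and the first j characters of Y. dp[i][j] = dp[i-1][j-1]+1 when the i-th and j-th characters match, else max(dp[i-1][j], dp[i][j-1]).
    ·  X  Z  F  E  G  E  X  F  Z  G  E  N
 ·  0  0  0  0  0  0  0  0  0  0  0  0  0
 X  0  1  1  1  1  1  1  1  1  1  1  1  1
 F  0  1  1  2  2  2  2  2  2  2  2  2  2
 F  0  1  1  2  2  2  2  2  3  3  3  3  3
 Z  0  1  2  2  2  2  2  2  3  4  4  4  4
 E  0  1  2  2  3  3  3  3  3  4  4  5  5
 E  0  1  2  2  3  3  4  4  4  4  4  5  5
 G  0  1  2  2  3  4  4  4  4  4  5  5  5
 X  0  1  2  2  3  4  4  5  5  5  5  5  5
 E  0  1  2  2  3  4  5  5  5  5  5  6  6
 E  0  1  2  2  3  4  5  5  5  5  5  6  6
dp[10][12] = 6. One LCS (by backtracking along matches): XFFZGE.

6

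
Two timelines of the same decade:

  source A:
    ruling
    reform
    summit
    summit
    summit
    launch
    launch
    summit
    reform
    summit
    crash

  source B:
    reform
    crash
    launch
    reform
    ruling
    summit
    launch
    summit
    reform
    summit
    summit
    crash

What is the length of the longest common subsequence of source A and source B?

Taking ruling (source A #1, source B #5), then summit (source A #5, source B #6), then launch (source A #7, source B #7), then summit (source A #8, source B #8), then reform (source A #9, source B #9), then summit (source A #10, source B #11), then crash (source A #11, source B #12) gives a common subsequence of length 7, and the DP table's final entry dp[11][12] is also 7, so no common subsequence is longer.

7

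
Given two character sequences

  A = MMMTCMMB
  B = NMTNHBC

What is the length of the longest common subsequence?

3

Pick M (A #3, B #2) → T (A #4, B #3) → C (A #5, B #7); all 3 characters appear in both, in order. Since dp[8][7] = 3, nothing longer is possible.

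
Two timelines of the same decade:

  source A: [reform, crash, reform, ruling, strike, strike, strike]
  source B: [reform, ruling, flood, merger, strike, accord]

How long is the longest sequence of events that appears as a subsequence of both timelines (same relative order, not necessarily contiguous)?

3

Match reform (source A #3, source B #1), then ruling (source A #4, source B #2), then strike (source A #5, source B #5) — 3 events in the same relative order in both. Since dp[7][6] = 3, nothing longer is possible.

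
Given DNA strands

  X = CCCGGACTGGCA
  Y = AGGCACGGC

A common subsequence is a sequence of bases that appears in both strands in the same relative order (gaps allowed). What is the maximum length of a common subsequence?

7

Let dp[i][j] be the LCS length of the first i bases of X and the first j bases of Y. dp[i][j] = dp[i-1][j-1]+1 when the i-th and j-th bases match, else max(dp[i-1][j], dp[i][j-1]).
    ·  A  G  G  C  A  C  G  G  C
 ·  0  0  0  0  0  0  0  0  0  0
 C  0  0  0  0  1  1  1  1  1  1
 C  0  0  0  0  1  1  2  2  2  2
 C  0  0  0  0  1  1  2  2  2  3
 G  0  0  1  1  1  1  2  3  3  3
 G  0  0  1  2  2  2  2  3  4  4
 A  0  1  1  2  2  3  3  3  4  4
 C  0  1  1  2  3  3  4  4  4  5
 T  0  1  1  2  3  3  4  4  4  5
 G  0  1  2  2  3  3  4  5  5  5
 G  0  1  2  3  3  3  4  5  6  6
 C  0  1  2  3  4  4  4  5  6  7
 A  0  1  2  3  4  5  5  5  6  7
dp[12][9] = 7. One LCS (by backtracking along matches): GGACGGC.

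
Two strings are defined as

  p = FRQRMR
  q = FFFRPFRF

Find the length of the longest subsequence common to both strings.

Let dp[i][j] be the LCS length of the first i characters of p and the first j characters of q. dp[i][j] = dp[i-1][j-1]+1 when the i-th and j-th characters match, else max(dp[i-1][j], dp[i][j-1]).
    ·  F  F  F  R  P  F  R  F
 ·  0  0  0  0  0  0  0  0  0
 F  0  1  1  1  1  1  1  1  1
 R  0  1  1  1  2  2  2  2  2
 Q  0  1  1  1  2  2  2  2  2
 R  0  1  1  1  2  2  2  3  3
 M  0  1  1  1  2  2  2  3  3
 R  0  1  1  1  2  2  2  3  3
dp[6][8] = 3. One LCS (by backtracking along matches): FRR.

3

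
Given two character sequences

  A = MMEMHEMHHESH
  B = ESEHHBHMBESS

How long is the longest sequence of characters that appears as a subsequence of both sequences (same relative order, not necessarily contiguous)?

6

Let dp[i][j] be the LCS length of the first i characters of A and the first j characters of B. dp[i][j] = dp[i-1][j-1]+1 when the i-th and j-th characters match, else max(dp[i-1][j], dp[i][j-1]).
    ·  E  S  E  H  H  B  H  M  B  E  S  S
 ·  0  0  0  0  0  0  0  0  0  0  0  0  0
 M  0  0  0  0  0  0  0  0  1  1  1  1  1
 M  0  0  0  0  0  0  0  0  1  1  1  1  1
 E  0  1  1  1  1  1  1  1  1  1  2  2  2
 M  0  1  1  1  1  1  1  1  2  2  2  2  2
 H  0  1  1  1  2  2  2  2  2  2  2  2  2
 E  0  1  1  2  2  2  2  2  2  2  3  3  3
 M  0  1  1  2  2  2  2  2  3  3  3  3  3
 H  0  1  1  2  3  3  3  3  3  3  3  3  3
 H  0  1  1  2  3  4  4  4  4  4  4  4  4
 E  0  1  1  2  3  4  4  4  4  4  5  5  5
 S  0  1  2  2  3  4  4  4  4  4  5  6  6
 H  0  1  2  2  3  4  4  5  5  5  5  6  6
dp[12][12] = 6. One LCS (by backtracking along matches): EHHHES.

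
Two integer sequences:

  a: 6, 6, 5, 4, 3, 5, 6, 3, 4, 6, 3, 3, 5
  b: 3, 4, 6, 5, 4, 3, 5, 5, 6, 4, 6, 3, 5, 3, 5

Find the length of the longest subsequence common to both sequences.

Match 6 at a[2]=b[3], then 5 at a[3]=b[4], then 4 at a[4]=b[5], then 3 at a[5]=b[6], then 5 at a[6]=b[8], then 6 at a[7]=b[9], then 4 at a[9]=b[10], then 6 at a[10]=b[11], then 3 at a[11]=b[12], then 3 at a[12]=b[14], then 5 at a[13]=b[15] — 11 values in the same relative order in both. Since dp[13][15] = 11, nothing longer is possible.

11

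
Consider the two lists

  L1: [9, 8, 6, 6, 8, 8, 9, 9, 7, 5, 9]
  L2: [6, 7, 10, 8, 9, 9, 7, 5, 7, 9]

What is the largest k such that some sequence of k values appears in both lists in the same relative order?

7

One common subsequence of length 7: 6 (L1 #3, L2 #1); then 8 (L1 #6, L2 #4); then 9 (L1 #7, L2 #5); then 9 (L1 #8, L2 #6); then 7 (L1 #9, L2 #7); then 5 (L1 #10, L2 #8); then 9 (L1 #11, L2 #10). Since dp[11][10] = 7, nothing longer is possible.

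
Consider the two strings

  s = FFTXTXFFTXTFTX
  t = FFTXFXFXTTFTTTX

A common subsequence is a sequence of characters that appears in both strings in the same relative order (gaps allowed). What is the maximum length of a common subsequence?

11

One common subsequence of length 11: F (s #1, t #1) → F (s #2, t #2) → T (s #3, t #3) → X (s #4, t #4) → X (s #6, t #6) → F (s #7, t #7) → F (s #8, t #11) → T (s #9, t #12) → T (s #11, t #13) → T (s #13, t #14) → X (s #14, t #15). The LCS DP gives dp[14][15] = 11, so this is optimal.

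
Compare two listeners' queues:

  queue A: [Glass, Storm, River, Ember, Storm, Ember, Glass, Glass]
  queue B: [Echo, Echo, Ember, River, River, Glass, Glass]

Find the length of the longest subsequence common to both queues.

3

One common subsequence of length 3: River at queue A[3]=queue B[5], then Glass at queue A[7]=queue B[6], then Glass at queue A[8]=queue B[7]. dp[8][7] = 3 confirms this is the maximum.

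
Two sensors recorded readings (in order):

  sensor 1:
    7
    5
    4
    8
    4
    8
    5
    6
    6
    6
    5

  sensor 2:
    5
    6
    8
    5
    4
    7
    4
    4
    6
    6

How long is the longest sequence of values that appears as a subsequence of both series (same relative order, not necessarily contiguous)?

Match 7 at sensor 1[1]=sensor 2[6], then 4 at sensor 1[3]=sensor 2[7], then 4 at sensor 1[5]=sensor 2[8], then 6 at sensor 1[9]=sensor 2[9], then 6 at sensor 1[10]=sensor 2[10] — 5 values in the same relative order in both, and the DP table's final entry dp[11][10] is also 5, so no common subsequence is longer.

5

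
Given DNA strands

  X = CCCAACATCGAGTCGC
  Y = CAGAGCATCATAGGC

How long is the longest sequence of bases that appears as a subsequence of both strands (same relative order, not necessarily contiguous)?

Match C (X #3, Y #1), then A (X #4, Y #2), then A (X #5, Y #4), then C (X #6, Y #6), then A (X #7, Y #7), then T (X #8, Y #8), then C (X #9, Y #9), then A (X #11, Y #12), then G (X #12, Y #13), then G (X #15, Y #14), then C (X #16, Y #15) — 11 bases in the same relative order in both, and the DP table's final entry dp[16][15] is also 11, so no common subsequence is longer.

11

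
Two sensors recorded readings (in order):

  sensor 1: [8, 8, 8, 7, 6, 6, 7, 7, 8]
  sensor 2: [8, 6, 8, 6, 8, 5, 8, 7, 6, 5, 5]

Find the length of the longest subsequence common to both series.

5

Let dp[i][j] be the LCS length of the first i values of sensor 1 and the first j values of sensor 2. dp[i][j] = dp[i-1][j-1]+1 when the i-th and j-th values match, else max(dp[i-1][j], dp[i][j-1]).
    ·  8  6  8  6  8  5  8  7  6  5  5
 ·  0  0  0  0  0  0  0  0  0  0  0  0
 8  0  1  1  1  1  1  1  1  1  1  1  1
 8  0  1  1  2  2  2  2  2  2  2  2  2
 8  0  1  1  2  2  3  3  3  3  3  3  3
 7  0  1  1  2  2  3  3  3  4  4  4  4
 6  0  1  2  2  3  3  3  3  4  5  5  5
 6  0  1  2  2  3  3  3  3  4  5  5  5
 7  0  1  2  2  3  3  3  3  4  5  5  5
 7  0  1  2  2  3  3  3  3  4  5  5  5
 8  0  1  2  3  3  4  4  4  4  5  5  5
dp[9][11] = 5. One LCS (by backtracking along matches): 8, 8, 8, 7, 6.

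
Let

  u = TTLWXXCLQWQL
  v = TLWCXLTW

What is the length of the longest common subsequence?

6

Let dp[i][j] be the LCS length of the first i characters of u and the first j characters of v. dp[i][j] = dp[i-1][j-1]+1 when the i-th and j-th characters match, else max(dp[i-1][j], dp[i][j-1]).
    ·  T  L  W  C  X  L  T  W
 ·  0  0  0  0  0  0  0  0  0
 T  0  1  1  1  1  1  1  1  1
 T  0  1  1  1  1  1  1  2  2
 L  0  1  2  2  2  2  2  2  2
 W  0  1  2  3  3  3  3  3  3
 X  0  1  2  3  3  4  4  4  4
 X  0  1  2  3  3  4  4  4  4
 C  0  1  2  3  4  4  4  4  4
 L  0  1  2  3  4  4  5  5  5
 Q  0  1  2  3  4  4  5  5  5
 W  0  1  2  3  4  4  5  5  6
 Q  0  1  2  3  4  4  5  5  6
 L  0  1  2  3  4  4  5  5  6
dp[12][8] = 6. One LCS (by backtracking along matches): TLWXLW.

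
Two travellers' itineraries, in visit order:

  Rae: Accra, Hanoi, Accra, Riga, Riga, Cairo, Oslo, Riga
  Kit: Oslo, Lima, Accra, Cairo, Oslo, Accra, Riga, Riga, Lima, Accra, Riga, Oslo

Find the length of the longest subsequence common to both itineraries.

Taking Accra [1,3] → Accra [3,6] → Riga [4,8] → Riga [5,11] → Oslo [7,12] gives a common subsequence of length 5. dp[8][12] = 5 confirms this is the maximum.

5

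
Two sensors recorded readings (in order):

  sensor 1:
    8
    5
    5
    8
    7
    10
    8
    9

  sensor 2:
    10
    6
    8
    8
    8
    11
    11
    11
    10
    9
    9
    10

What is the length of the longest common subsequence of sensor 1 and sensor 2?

4

Let dp[i][j] be the LCS length of the first i values of sensor 1 and the first j values of sensor 2. dp[i][j] = dp[i-1][j-1]+1 when the i-th and j-th values match, else max(dp[i-1][j], dp[i][j-1]).
    · 10  6  8  8  8 11 11 11 10  9  9 10
 ·  0  0  0  0  0  0  0  0  0  0  0  0  0
 8  0  0  0  1  1  1  1  1  1  1  1  1  1
 5  0  0  0  1  1  1  1  1  1  1  1  1  1
 5  0  0  0  1  1  1  1  1  1  1  1  1  1
 8  0  0  0  1  2  2  2  2  2  2  2  2  2
 7  0  0  0  1  2  2  2  2  2  2  2  2  2
10  0  1  1  1  2  2  2  2  2  3  3  3  3
 8  0  1  1  2  2  3  3  3  3  3  3  3  3
 9  0  1  1  2  2  3  3  3  3  3  4  4  4
dp[8][12] = 4. One LCS (by backtracking along matches): 8, 8, 10, 9.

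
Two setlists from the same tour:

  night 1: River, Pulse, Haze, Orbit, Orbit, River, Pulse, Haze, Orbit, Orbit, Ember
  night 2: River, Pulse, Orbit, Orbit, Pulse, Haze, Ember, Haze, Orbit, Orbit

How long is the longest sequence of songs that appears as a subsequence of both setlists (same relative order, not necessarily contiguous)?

8

Pick River [1,1], Pulse [2,2], Orbit [4,3], Orbit [5,4], Pulse [7,5], Haze [8,8], Orbit [9,9], Orbit [10,10]; all 8 songs appear in both, in order, and the DP table's final entry dp[11][10] is also 8, so no common subsequence is longer.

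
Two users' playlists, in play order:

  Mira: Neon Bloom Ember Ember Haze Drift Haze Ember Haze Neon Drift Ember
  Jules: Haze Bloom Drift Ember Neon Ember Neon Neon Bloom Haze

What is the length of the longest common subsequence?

5

Taking Bloom [2,2] → Drift [6,3] → Ember [8,4] → Neon [10,5] → Ember [12,6] gives a common subsequence of length 5. Since dp[12][10] = 5, nothing longer is possible.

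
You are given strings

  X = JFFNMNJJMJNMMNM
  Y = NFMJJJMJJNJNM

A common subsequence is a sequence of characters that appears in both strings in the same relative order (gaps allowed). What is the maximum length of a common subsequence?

Pick F at X[3]=Y[2], then M at X[5]=Y[3], then J at X[7]=Y[5], then J at X[8]=Y[6], then M at X[9]=Y[7], then J at X[10]=Y[9], then N at X[11]=Y[10], then N at X[14]=Y[12], then M at X[15]=Y[13]; all 9 characters appear in both, in order. dp[15][13] = 9 confirms this is the maximum.

9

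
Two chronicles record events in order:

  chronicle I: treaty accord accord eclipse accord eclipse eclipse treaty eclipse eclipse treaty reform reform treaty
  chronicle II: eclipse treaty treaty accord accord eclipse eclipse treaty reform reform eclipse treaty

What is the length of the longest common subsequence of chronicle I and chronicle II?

Pick treaty (chronicle I #1, chronicle II #3), accord (chronicle I #3, chronicle II #4), accord (chronicle I #5, chronicle II #5), eclipse (chronicle I #9, chronicle II #6), eclipse (chronicle I #10, chronicle II #7), treaty (chronicle I #11, chronicle II #8), reform (chronicle I #12, chronicle II #9), reform (chronicle I #13, chronicle II #10), treaty (chronicle I #14, chronicle II #12); all 9 events appear in both, in order. Since dp[14][12] = 9, nothing longer is possible.

9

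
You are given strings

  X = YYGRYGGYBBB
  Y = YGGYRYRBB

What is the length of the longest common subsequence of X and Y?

Taking Y at X[1]=Y[1], then Y at X[2]=Y[4], then R at X[4]=Y[5], then Y at X[5]=Y[6], then B at X[10]=Y[8], then B at X[11]=Y[9] gives a common subsequence of length 6, and the DP table's final entry dp[11][9] is also 6, so no common subsequence is longer.

6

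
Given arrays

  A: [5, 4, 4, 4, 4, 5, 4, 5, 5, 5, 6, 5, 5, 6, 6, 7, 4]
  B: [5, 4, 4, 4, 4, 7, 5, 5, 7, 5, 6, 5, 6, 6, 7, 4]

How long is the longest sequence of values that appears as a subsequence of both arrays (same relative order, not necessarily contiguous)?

Match 5 (A #1, B #1); then 4 (A #2, B #2); then 4 (A #3, B #3); then 4 (A #4, B #4); then 4 (A #5, B #5); then 5 (A #6, B #7); then 5 (A #8, B #8); then 5 (A #10, B #10); then 6 (A #11, B #11); then 5 (A #13, B #12); then 6 (A #14, B #13); then 6 (A #15, B #14); then 7 (A #16, B #15); then 4 (A #17, B #16) — 14 values in the same relative order in both. The LCS DP gives dp[17][16] = 14, so this is optimal.

14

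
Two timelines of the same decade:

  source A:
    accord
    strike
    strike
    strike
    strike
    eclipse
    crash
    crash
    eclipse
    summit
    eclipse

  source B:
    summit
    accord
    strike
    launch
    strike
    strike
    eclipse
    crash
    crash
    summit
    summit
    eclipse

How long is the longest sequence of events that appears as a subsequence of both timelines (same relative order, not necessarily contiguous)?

9

One common subsequence of length 9: accord [1,2]; then strike [2,3]; then strike [4,5]; then strike [5,6]; then eclipse [6,7]; then crash [7,8]; then crash [8,9]; then summit [10,11]; then eclipse [11,12], and the DP table's final entry dp[11][12] is also 9, so no common subsequence is longer.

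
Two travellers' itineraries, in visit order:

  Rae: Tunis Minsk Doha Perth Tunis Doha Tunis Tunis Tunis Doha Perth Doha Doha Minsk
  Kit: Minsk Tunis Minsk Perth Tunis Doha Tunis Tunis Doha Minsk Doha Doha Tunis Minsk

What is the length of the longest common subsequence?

One common subsequence of length 11: Tunis (Rae #1, Kit #2) → Minsk (Rae #2, Kit #3) → Perth (Rae #4, Kit #4) → Tunis (Rae #5, Kit #5) → Doha (Rae #6, Kit #6) → Tunis (Rae #8, Kit #7) → Tunis (Rae #9, Kit #8) → Doha (Rae #10, Kit #9) → Doha (Rae #12, Kit #11) → Doha (Rae #13, Kit #12) → Minsk (Rae #14, Kit #14). The LCS DP gives dp[14][14] = 11, so this is optimal.

11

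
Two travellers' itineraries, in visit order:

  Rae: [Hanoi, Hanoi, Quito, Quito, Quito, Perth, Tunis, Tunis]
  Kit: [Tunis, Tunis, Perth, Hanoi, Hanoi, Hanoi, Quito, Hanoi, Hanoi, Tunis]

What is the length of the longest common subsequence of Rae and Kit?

Match Hanoi at Rae[1]=Kit[5]; then Hanoi at Rae[2]=Kit[6]; then Quito at Rae[3]=Kit[7]; then Tunis at Rae[8]=Kit[10] — 4 stops in the same relative order in both. The LCS DP gives dp[8][10] = 4, so this is optimal.

4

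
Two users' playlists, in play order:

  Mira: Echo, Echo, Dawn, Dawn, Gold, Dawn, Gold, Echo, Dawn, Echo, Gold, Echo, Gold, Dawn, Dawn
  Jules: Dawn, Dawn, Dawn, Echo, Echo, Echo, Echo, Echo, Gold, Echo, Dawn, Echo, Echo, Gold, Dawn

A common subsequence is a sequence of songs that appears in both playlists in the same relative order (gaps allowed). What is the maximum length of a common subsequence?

10

Match Dawn (Mira #3, Jules #1), Dawn (Mira #4, Jules #2), Dawn (Mira #6, Jules #3), Gold (Mira #7, Jules #9), Echo (Mira #8, Jules #10), Dawn (Mira #9, Jules #11), Echo (Mira #10, Jules #12), Echo (Mira #12, Jules #13), Gold (Mira #13, Jules #14), Dawn (Mira #15, Jules #15) — 10 songs in the same relative order in both. The LCS DP gives dp[15][15] = 10, so this is optimal.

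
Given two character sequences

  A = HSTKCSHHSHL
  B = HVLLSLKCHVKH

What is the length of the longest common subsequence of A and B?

One common subsequence of length 6: H [1,1]; then S [2,5]; then K [4,7]; then C [5,8]; then H [7,9]; then H [10,12]. dp[11][12] = 6 confirms this is the maximum.

6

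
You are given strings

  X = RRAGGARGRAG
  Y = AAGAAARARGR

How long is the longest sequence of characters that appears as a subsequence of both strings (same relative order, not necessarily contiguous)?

Let dp[i][j] be the LCS length of the first i characters of X and the first j characters of Y. dp[i][j] = dp[i-1][j-1]+1 when the i-th and j-th characters match, else max(dp[i-1][j], dp[i][j-1]).
    ·  A  A  G  A  A  A  R  A  R  G  R
 ·  0  0  0  0  0  0  0  0  0  0  0  0
 R  0  0  0  0  0  0  0  1  1  1  1  1
 R  0  0  0  0  0  0  0  1  1  2  2  2
 A  0  1  1  1  1  1  1  1  2  2  2  2
 G  0  1  1  2  2  2  2  2  2  2  3  3
 G  0  1  1  2  2  2  2  2  2  2  3  3
 A  0  1  2  2  3  3  3  3  3  3  3  3
 R  0  1  2  2  3  3  3  4  4  4  4  4
 G  0  1  2  3  3  3  3  4  4  4  5  5
 R  0  1  2  3  3  3  3  4  4  5  5  6
 A  0  1  2  3  4  4  4  4  5  5  5  6
 G  0  1  2  3  4  4  4  4  5  5  6  6
dp[11][11] = 6. One LCS (by backtracking along matches): AGARGR.

6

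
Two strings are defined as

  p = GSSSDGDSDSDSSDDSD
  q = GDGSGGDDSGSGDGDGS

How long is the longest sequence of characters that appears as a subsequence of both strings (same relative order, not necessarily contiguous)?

Taking G [1,1], then D [5,2], then G [6,3], then S [8,4], then D [9,7], then D [11,8], then S [12,9], then S [13,11], then D [14,13], then D [15,15], then S [16,17] gives a common subsequence of length 11. The LCS DP gives dp[17][17] = 11, so this is optimal.

11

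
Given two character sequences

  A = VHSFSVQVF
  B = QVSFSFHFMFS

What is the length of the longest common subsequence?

Let dp[i][j] be the LCS length of the first i characters of A and the first j characters of B. dp[i][j] = dp[i-1][j-1]+1 when the i-th and j-th characters match, else max(dp[i-1][j], dp[i][j-1]).
    ·  Q  V  S  F  S  F  H  F  M  F  S
 ·  0  0  0  0  0  0  0  0  0  0  0  0
 V  0  0  1  1  1  1  1  1  1  1  1  1
 H  0  0  1  1  1  1  1  2  2  2  2  2
 S  0  0  1  2  2  2  2  2  2  2  2  3
 F  0  0  1  2  3  3  3  3  3  3  3  3
 S  0  0  1  2  3  4  4  4  4  4  4  4
 V  0  0  1  2  3  4  4  4  4  4  4  4
 Q  0  1  1  2  3  4  4  4  4  4  4  4
 V  0  1  2  2  3  4  4  4  4  4  4  4
 F  0  1  2  2  3  4  5  5  5  5  5  5
dp[9][11] = 5. One LCS (by backtracking along matches): VSFSF.

5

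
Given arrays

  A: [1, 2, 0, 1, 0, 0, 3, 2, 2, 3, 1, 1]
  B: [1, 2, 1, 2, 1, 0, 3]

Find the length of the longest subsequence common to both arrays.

5

Let dp[i][j] be the LCS length of the first i values of A and the first j values of B. dp[i][j] = dp[i-1][j-1]+1 when the i-th and j-th values match, else max(dp[i-1][j], dp[i][j-1]).
    ·  1  2  1  2  1  0  3
 ·  0  0  0  0  0  0  0  0
 1  0  1  1  1  1  1  1  1
 2  0  1  2  2  2  2  2  2
 0  0  1  2  2  2  2  3  3
 1  0  1  2  3  3  3  3  3
 0  0  1  2  3  3  3  4  4
 0  0  1  2  3  3  3  4  4
 3  0  1  2  3  3  3  4  5
 2  0  1  2  3  4  4  4  5
 2  0  1  2  3  4  4  4  5
 3  0  1  2  3  4  4  4  5
 1  0  1  2  3  4  5  5  5
 1  0  1  2  3  4  5  5  5
dp[12][7] = 5. One LCS (by backtracking along matches): 1, 2, 1, 0, 3.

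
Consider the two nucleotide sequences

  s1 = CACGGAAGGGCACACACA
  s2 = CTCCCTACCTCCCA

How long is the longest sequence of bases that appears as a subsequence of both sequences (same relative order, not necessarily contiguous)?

8

Taking C (s1 #1, s2 #5), then A (s1 #2, s2 #7), then C (s1 #3, s2 #8), then C (s1 #11, s2 #9), then C (s1 #13, s2 #11), then C (s1 #15, s2 #12), then C (s1 #17, s2 #13), then A (s1 #18, s2 #14) gives a common subsequence of length 8. dp[18][14] = 8 confirms this is the maximum.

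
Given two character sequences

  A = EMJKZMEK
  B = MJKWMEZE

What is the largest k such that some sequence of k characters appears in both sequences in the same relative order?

One common subsequence of length 5: M [2,1], then J [3,2], then K [4,3], then Z [5,7], then E [7,8]. Since dp[8][8] = 5, nothing longer is possible.

5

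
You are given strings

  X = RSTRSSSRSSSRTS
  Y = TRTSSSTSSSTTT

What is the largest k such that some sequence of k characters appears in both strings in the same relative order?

9

One common subsequence of length 9: R at X[1]=Y[2]; then T at X[3]=Y[3]; then S at X[5]=Y[4]; then S at X[6]=Y[5]; then S at X[7]=Y[6]; then S at X[9]=Y[8]; then S at X[10]=Y[9]; then S at X[11]=Y[10]; then T at X[13]=Y[13]. Since dp[14][13] = 9, nothing longer is possible.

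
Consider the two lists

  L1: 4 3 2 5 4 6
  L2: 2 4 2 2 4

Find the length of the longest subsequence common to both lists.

3

Match 4 at L1[1]=L2[2] → 2 at L1[3]=L2[4] → 4 at L1[5]=L2[5] — 3 values in the same relative order in both. dp[6][5] = 3 confirms this is the maximum.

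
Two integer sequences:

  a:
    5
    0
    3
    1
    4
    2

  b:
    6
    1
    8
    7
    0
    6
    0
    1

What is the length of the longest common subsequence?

2

Pick 0 at a[2]=b[7]; then 1 at a[4]=b[8]; all 2 values appear in both, in order. Since dp[6][8] = 2, nothing longer is possible.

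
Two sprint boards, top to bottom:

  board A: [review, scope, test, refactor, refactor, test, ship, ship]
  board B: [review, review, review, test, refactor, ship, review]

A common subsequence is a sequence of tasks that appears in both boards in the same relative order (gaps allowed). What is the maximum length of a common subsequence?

4

Pick review [1,3] → test [3,4] → refactor [5,5] → ship [7,6]; all 4 tasks appear in both, in order, and the DP table's final entry dp[8][7] is also 4, so no common subsequence is longer.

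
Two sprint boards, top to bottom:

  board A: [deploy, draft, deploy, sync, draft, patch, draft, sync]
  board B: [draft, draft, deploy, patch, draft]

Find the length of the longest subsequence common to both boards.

4

Taking draft [2,2]; then deploy [3,3]; then patch [6,4]; then draft [7,5] gives a common subsequence of length 4. dp[8][5] = 4 confirms this is the maximum.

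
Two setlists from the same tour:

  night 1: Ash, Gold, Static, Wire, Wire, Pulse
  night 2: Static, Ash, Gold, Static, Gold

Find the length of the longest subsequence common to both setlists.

3

Taking Ash at night 1[1]=night 2[2]; then Gold at night 1[2]=night 2[3]; then Static at night 1[3]=night 2[4] gives a common subsequence of length 3. dp[6][5] = 3 confirms this is the maximum.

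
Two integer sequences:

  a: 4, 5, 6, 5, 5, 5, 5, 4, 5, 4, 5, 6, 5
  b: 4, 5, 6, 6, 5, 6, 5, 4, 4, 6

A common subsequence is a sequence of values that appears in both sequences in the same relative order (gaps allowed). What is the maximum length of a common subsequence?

One common subsequence of length 8: 4 at a[1]=b[1], then 5 at a[2]=b[2], then 6 at a[3]=b[4], then 5 at a[4]=b[5], then 5 at a[7]=b[7], then 4 at a[8]=b[8], then 4 at a[10]=b[9], then 6 at a[12]=b[10]. dp[13][10] = 8 confirms this is the maximum.

8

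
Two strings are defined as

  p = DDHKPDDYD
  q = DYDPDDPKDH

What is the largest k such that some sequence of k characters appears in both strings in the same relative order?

Pick D at p[1]=q[1], then D at p[2]=q[3], then P at p[5]=q[4], then D at p[6]=q[5], then D at p[7]=q[6], then D at p[9]=q[9]; all 6 characters appear in both, in order, and the DP table's final entry dp[9][10] is also 6, so no common subsequence is longer.

6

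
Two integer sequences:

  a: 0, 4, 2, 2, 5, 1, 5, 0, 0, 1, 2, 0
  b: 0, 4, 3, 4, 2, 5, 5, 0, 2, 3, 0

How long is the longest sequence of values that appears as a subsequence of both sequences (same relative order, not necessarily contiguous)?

Taking 0 [1,1] → 4 [2,4] → 2 [4,5] → 5 [5,6] → 5 [7,7] → 0 [9,8] → 2 [11,9] → 0 [12,11] gives a common subsequence of length 8. dp[12][11] = 8 confirms this is the maximum.

8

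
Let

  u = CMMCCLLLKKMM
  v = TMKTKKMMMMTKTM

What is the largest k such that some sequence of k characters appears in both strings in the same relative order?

Pick M at u[2]=v[2], then K at u[9]=v[5], then K at u[10]=v[6], then M at u[11]=v[10], then M at u[12]=v[14]; all 5 characters appear in both, in order. The LCS DP gives dp[12][14] = 5, so this is optimal.

5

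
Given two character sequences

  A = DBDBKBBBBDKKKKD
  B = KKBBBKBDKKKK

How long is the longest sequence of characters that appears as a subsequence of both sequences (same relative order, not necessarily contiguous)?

Match K [5,2], then B [6,3], then B [7,4], then B [8,5], then B [9,7], then D [10,8], then K [11,9], then K [12,10], then K [13,11], then K [14,12] — 10 characters in the same relative order in both, and the DP table's final entry dp[15][12] is also 10, so no common subsequence is longer.

10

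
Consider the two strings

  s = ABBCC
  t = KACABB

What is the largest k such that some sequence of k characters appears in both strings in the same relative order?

3

Let dp[i][j] be the LCS length of the first i characters of s and the first j characters of t. dp[i][j] = dp[i-1][j-1]+1 when the i-th and j-th characters match, else max(dp[i-1][j], dp[i][j-1]).
    ·  K  A  C  A  B  B
 ·  0  0  0  0  0  0  0
 A  0  0  1  1  1  1  1
 B  0  0  1  1  1  2  2
 B  0  0  1  1  1  2  3
 C  0  0  1  2  2  2  3
 C  0  0  1  2  2  2  3
dp[5][6] = 3. One LCS (by backtracking along matches): ABB.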